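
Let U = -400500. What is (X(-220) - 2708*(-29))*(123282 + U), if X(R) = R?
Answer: -21709496016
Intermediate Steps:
(X(-220) - 2708*(-29))*(123282 + U) = (-220 - 2708*(-29))*(123282 - 400500) = (-220 + 78532)*(-277218) = 78312*(-277218) = -21709496016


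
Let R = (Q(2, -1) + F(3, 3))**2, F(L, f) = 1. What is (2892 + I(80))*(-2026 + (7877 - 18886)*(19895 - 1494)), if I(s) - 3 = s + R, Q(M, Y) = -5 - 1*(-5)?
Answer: -602874017760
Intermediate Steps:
Q(M, Y) = 0 (Q(M, Y) = -5 + 5 = 0)
R = 1 (R = (0 + 1)**2 = 1**2 = 1)
I(s) = 4 + s (I(s) = 3 + (s + 1) = 3 + (1 + s) = 4 + s)
(2892 + I(80))*(-2026 + (7877 - 18886)*(19895 - 1494)) = (2892 + (4 + 80))*(-2026 + (7877 - 18886)*(19895 - 1494)) = (2892 + 84)*(-2026 - 11009*18401) = 2976*(-2026 - 202576609) = 2976*(-202578635) = -602874017760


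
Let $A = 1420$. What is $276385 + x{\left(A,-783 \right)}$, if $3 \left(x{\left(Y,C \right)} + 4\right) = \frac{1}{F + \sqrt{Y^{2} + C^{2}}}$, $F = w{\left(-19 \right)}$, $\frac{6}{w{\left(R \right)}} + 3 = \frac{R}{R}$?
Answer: $\frac{726738311881}{2629480} + \frac{\sqrt{2629489}}{7888440} \approx 2.7638 \cdot 10^{5}$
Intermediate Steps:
$w{\left(R \right)} = -3$ ($w{\left(R \right)} = \frac{6}{-3 + \frac{R}{R}} = \frac{6}{-3 + 1} = \frac{6}{-2} = 6 \left(- \frac{1}{2}\right) = -3$)
$F = -3$
$x{\left(Y,C \right)} = -4 + \frac{1}{3 \left(-3 + \sqrt{C^{2} + Y^{2}}\right)}$ ($x{\left(Y,C \right)} = -4 + \frac{1}{3 \left(-3 + \sqrt{Y^{2} + C^{2}}\right)} = -4 + \frac{1}{3 \left(-3 + \sqrt{C^{2} + Y^{2}}\right)}$)
$276385 + x{\left(A,-783 \right)} = 276385 + \frac{37 - 12 \sqrt{\left(-783\right)^{2} + 1420^{2}}}{3 \left(-3 + \sqrt{\left(-783\right)^{2} + 1420^{2}}\right)} = 276385 + \frac{37 - 12 \sqrt{613089 + 2016400}}{3 \left(-3 + \sqrt{613089 + 2016400}\right)} = 276385 + \frac{37 - 12 \sqrt{2629489}}{3 \left(-3 + \sqrt{2629489}\right)}$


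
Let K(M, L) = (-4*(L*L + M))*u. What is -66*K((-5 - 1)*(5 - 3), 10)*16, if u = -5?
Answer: -1858560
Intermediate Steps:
K(M, L) = 20*M + 20*L² (K(M, L) = -4*(L*L + M)*(-5) = -4*(L² + M)*(-5) = -4*(M + L²)*(-5) = (-4*M - 4*L²)*(-5) = 20*M + 20*L²)
-66*K((-5 - 1)*(5 - 3), 10)*16 = -66*(20*((-5 - 1)*(5 - 3)) + 20*10²)*16 = -66*(20*(-6*2) + 20*100)*16 = -66*(20*(-12) + 2000)*16 = -66*(-240 + 2000)*16 = -66*1760*16 = -116160*16 = -1858560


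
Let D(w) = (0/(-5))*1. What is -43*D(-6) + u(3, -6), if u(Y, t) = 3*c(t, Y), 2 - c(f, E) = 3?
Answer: -3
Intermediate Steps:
c(f, E) = -1 (c(f, E) = 2 - 1*3 = 2 - 3 = -1)
u(Y, t) = -3 (u(Y, t) = 3*(-1) = -3)
D(w) = 0 (D(w) = (0*(-⅕))*1 = 0*1 = 0)
-43*D(-6) + u(3, -6) = -43*0 - 3 = 0 - 3 = -3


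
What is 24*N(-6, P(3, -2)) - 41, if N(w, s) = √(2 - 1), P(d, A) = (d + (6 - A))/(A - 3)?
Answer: -17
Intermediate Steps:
P(d, A) = (6 + d - A)/(-3 + A)
N(w, s) = 1 (N(w, s) = √1 = 1)
24*N(-6, P(3, -2)) - 41 = 24*1 - 41 = 24 - 41 = -17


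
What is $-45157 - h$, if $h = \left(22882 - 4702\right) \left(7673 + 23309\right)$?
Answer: $-563297917$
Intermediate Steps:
$h = 563252760$ ($h = 18180 \cdot 30982 = 563252760$)
$-45157 - h = -45157 - 563252760 = -563297917$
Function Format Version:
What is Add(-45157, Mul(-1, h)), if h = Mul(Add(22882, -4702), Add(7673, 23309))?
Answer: -563297917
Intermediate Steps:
h = 563252760 (h = Mul(18180, 30982) = 563252760)
Add(-45157, Mul(-1, h)) = Add(-45157, Mul(-1, 563252760)) = Add(-45157, -563252760) = -563297917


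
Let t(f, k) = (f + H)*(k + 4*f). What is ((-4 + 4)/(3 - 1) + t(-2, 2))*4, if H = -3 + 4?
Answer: 24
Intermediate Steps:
H = 1
t(f, k) = (1 + f)*(k + 4*f) (t(f, k) = (f + 1)*(k + 4*f) = (1 + f)*(k + 4*f))
((-4 + 4)/(3 - 1) + t(-2, 2))*4 = ((-4 + 4)/(3 - 1) + (2 + 4*(-2) + 4*(-2)² - 2*2))*4 = (0/2 + (2 - 8 + 4*4 - 4))*4 = (0*(½) + (2 - 8 + 16 - 4))*4 = (0 + 6)*4 = 6*4 = 24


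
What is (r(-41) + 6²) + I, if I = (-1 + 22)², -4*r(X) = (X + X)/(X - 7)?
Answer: 45751/96 ≈ 476.57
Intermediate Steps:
r(X) = -X/(2*(-7 + X)) (r(X) = -(X + X)/(4*(X - 7)) = -2*X/(4*(-7 + X)) = -X/(2*(-7 + X)))
I = 441 (I = 21² = 441)
(r(-41) + 6²) + I = (-1*(-41)/(-14 + 2*(-41)) + 6²) + 441 = (-1*(-41)/(-14 - 82) + 36) + 441 = (-1*(-41)/(-96) + 36) + 441 = (-1*(-41)*(-1/96) + 36) + 441 = (-41/96 + 36) + 441 = 3415/96 + 441 = 45751/96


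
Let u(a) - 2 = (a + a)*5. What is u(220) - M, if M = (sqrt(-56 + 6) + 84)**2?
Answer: -4804 - 840*I*sqrt(2) ≈ -4804.0 - 1187.9*I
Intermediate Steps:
u(a) = 2 + 10*a (u(a) = 2 + (a + a)*5 = 2 + (2*a)*5 = 2 + 10*a)
M = (84 + 5*I*sqrt(2))**2 (M = (sqrt(-50) + 84)**2 = (5*I*sqrt(2) + 84)**2 = (84 + 5*I*sqrt(2))**2 ≈ 7006.0 + 1187.9*I)
u(220) - M = (2 + 10*220) - (7006 + 840*I*sqrt(2)) = (2 + 2200) + (-7006 - 840*I*sqrt(2)) = 2202 + (-7006 - 840*I*sqrt(2)) = -4804 - 840*I*sqrt(2)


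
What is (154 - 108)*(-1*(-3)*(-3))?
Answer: -414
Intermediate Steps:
(154 - 108)*(-1*(-3)*(-3)) = 46*(3*(-3)) = 46*(-9) = -414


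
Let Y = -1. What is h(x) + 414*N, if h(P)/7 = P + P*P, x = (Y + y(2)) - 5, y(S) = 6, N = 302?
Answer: 125028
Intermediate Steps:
x = 0 (x = (-1 + 6) - 5 = 5 - 5 = 0)
h(P) = 7*P + 7*P² (h(P) = 7*(P + P*P) = 7*(P + P²) = 7*P + 7*P²)
h(x) + 414*N = 7*0*(1 + 0) + 414*302 = 7*0*1 + 125028 = 0 + 125028 = 125028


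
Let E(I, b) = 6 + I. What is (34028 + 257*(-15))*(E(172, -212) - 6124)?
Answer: -179408658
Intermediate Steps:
(34028 + 257*(-15))*(E(172, -212) - 6124) = (34028 + 257*(-15))*((6 + 172) - 6124) = (34028 - 3855)*(178 - 6124) = 30173*(-5946) = -179408658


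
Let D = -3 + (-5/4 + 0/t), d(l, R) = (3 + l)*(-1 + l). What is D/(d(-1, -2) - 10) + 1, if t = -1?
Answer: 73/56 ≈ 1.3036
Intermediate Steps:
d(l, R) = (-1 + l)*(3 + l)
D = -17/4 (D = -3 + (-5/4 + 0/(-1)) = -3 + (-5*¼ + 0*(-1)) = -3 + (-5/4 + 0) = -3 - 5/4 = -17/4 ≈ -4.2500)
D/(d(-1, -2) - 10) + 1 = -17/(4*((-3 + (-1)² + 2*(-1)) - 10)) + 1 = -17/(4*((-3 + 1 - 2) - 10)) + 1 = -17/(4*(-4 - 10)) + 1 = -17/4/(-14) + 1 = -17/4*(-1/14) + 1 = 17/56 + 1 = 73/56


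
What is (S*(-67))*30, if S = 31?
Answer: -62310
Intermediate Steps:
(S*(-67))*30 = (31*(-67))*30 = -2077*30 = -62310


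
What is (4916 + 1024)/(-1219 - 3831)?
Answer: -594/505 ≈ -1.1762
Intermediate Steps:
(4916 + 1024)/(-1219 - 3831) = 5940/(-5050) = 5940*(-1/5050) = -594/505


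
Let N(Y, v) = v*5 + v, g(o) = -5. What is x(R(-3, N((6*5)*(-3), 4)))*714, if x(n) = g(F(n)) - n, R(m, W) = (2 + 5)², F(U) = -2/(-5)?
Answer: -38556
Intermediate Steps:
F(U) = ⅖ (F(U) = -2*(-⅕) = ⅖)
N(Y, v) = 6*v (N(Y, v) = 5*v + v = 6*v)
R(m, W) = 49 (R(m, W) = 7² = 49)
x(n) = -5 - n
x(R(-3, N((6*5)*(-3), 4)))*714 = (-5 - 1*49)*714 = (-5 - 49)*714 = -54*714 = -38556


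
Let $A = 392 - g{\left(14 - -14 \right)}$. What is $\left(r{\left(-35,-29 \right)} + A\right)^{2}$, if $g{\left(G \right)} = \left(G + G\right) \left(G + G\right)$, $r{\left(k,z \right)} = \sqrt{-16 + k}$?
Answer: $\left(2744 - i \sqrt{51}\right)^{2} \approx 7.5295 \cdot 10^{6} - 3.919 \cdot 10^{4} i$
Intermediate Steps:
$g{\left(G \right)} = 4 G^{2}$ ($g{\left(G \right)} = 2 G 2 G = 4 G^{2}$)
$A = -2744$ ($A = 392 - 4 \left(14 - -14\right)^{2} = 392 - 4 \left(14 + 14\right)^{2} = 392 - 4 \cdot 28^{2} = 392 - 4 \cdot 784 = 392 - 3136 = -2744$)
$\left(r{\left(-35,-29 \right)} + A\right)^{2} = \left(\sqrt{-16 - 35} - 2744\right)^{2} = \left(\sqrt{-51} - 2744\right)^{2} = \left(i \sqrt{51} - 2744\right)^{2} = \left(-2744 + i \sqrt{51}\right)^{2}$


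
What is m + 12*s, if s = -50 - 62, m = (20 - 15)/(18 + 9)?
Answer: -36283/27 ≈ -1343.8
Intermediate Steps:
m = 5/27 ≈ 0.18519
s = -112
m + 12*s = 5/27 + 12*(-112) = 5/27 - 1344 = -36283/27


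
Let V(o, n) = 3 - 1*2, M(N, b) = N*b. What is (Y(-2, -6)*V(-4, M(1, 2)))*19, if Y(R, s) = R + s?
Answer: -152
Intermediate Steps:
V(o, n) = 1 (V(o, n) = 3 - 2 = 1)
(Y(-2, -6)*V(-4, M(1, 2)))*19 = ((-2 - 6)*1)*19 = -8*1*19 = -8*19 = -152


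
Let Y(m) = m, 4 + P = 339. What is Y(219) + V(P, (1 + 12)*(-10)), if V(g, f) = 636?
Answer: 855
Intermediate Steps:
P = 335 (P = -4 + 339 = 335)
Y(219) + V(P, (1 + 12)*(-10)) = 219 + 636 = 855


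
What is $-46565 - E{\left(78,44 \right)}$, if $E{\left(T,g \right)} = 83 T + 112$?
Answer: $-53151$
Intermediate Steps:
$E{\left(T,g \right)} = 112 + 83 T$
$-46565 - E{\left(78,44 \right)} = -46565 - \left(112 + 83 \cdot 78\right) = -46565 - \left(112 + 6474\right) = -46565 - 6586 = -53151$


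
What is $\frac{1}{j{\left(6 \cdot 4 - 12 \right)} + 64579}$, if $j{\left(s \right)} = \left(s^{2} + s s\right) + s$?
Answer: $\frac{1}{64879} \approx 1.5413 \cdot 10^{-5}$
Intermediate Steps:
$j{\left(s \right)} = s + 2 s^{2}$ ($j{\left(s \right)} = \left(s^{2} + s^{2}\right) + s = 2 s^{2} + s = s + 2 s^{2}$)
$\frac{1}{j{\left(6 \cdot 4 - 12 \right)} + 64579} = \frac{1}{\left(6 \cdot 4 - 12\right) \left(1 + 2 \left(6 \cdot 4 - 12\right)\right) + 64579} = \frac{1}{\left(24 - 12\right) \left(1 + 2 \left(24 - 12\right)\right) + 64579} = \frac{1}{12 \left(1 + 2 \cdot 12\right) + 64579} = \frac{1}{12 \left(1 + 24\right) + 64579} = \frac{1}{12 \cdot 25 + 64579} = \frac{1}{300 + 64579} = \frac{1}{64879}$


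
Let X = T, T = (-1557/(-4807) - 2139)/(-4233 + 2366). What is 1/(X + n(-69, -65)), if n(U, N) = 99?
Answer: 8974669/898772847 ≈ 0.0099855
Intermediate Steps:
T = 10280616/8974669 (T = (-1557*(-1/4807) - 2139)/(-1867) = (1557/4807 - 2139)*(-1/1867) = -10280616/4807*(-1/1867) = 10280616/8974669 ≈ 1.1455)
X = 10280616/8974669 ≈ 1.1455
1/(X + n(-69, -65)) = 1/(10280616/8974669 + 99) = 1/(898772847/8974669) = 8974669/898772847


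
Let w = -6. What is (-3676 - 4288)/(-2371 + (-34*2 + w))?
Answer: 7964/2445 ≈ 3.2573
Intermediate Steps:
(-3676 - 4288)/(-2371 + (-34*2 + w)) = (-3676 - 4288)/(-2371 + (-34*2 - 6)) = -7964/(-2371 + (-68 - 6)) = -7964/(-2371 - 74) = -7964/(-2445) = -7964*(-1/2445) = 7964/2445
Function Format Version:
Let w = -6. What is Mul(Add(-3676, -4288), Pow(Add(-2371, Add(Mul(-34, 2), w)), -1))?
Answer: Rational(7964, 2445) ≈ 3.2573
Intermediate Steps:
Mul(Add(-3676, -4288), Pow(Add(-2371, Add(Mul(-34, 2), w)), -1)) = Mul(Add(-3676, -4288), Pow(Add(-2371, Add(Mul(-34, 2), -6)), -1)) = Mul(-7964, Pow(Add(-2371, Add(-68, -6)), -1)) = Mul(-7964, Pow(Add(-2371, -74), -1)) = Mul(-7964, Pow(-2445, -1)) = Mul(-7964, Rational(-1, 2445)) = Rational(7964, 2445)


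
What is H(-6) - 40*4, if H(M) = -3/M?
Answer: -319/2 ≈ -159.50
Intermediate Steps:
H(-6) - 40*4 = -3/(-6) - 40*4 = -3*(-⅙) - 160 = ½ - 160 = -319/2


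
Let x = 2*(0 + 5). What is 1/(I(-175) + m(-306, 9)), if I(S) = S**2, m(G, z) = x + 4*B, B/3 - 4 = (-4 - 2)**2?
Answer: 1/31115 ≈ 3.2139e-5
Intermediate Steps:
B = 120 (B = 12 + 3*(-4 - 2)**2 = 12 + 3*(-6)**2 = 12 + 3*36 = 12 + 108 = 120)
x = 10 (x = 2*5 = 10)
m(G, z) = 490 (m(G, z) = 10 + 4*120 = 10 + 480 = 490)
1/(I(-175) + m(-306, 9)) = 1/((-175)**2 + 490) = 1/(30625 + 490) = 1/31115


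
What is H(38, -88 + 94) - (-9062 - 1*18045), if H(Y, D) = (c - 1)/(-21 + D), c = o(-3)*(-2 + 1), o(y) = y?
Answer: 406603/15 ≈ 27107.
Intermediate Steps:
c = 3 (c = -3*(-2 + 1) = -3*(-1) = 3)
H(Y, D) = 2/(-21 + D) (H(Y, D) = (3 - 1)/(-21 + D) = 2/(-21 + D))
H(38, -88 + 94) - (-9062 - 1*18045) = 2/(-21 + (-88 + 94)) - (-9062 - 1*18045) = 2/(-21 + 6) - (-9062 - 18045) = 2/(-15) - 1*(-27107) = 2*(-1/15) + 27107 = -2/15 + 27107 = 406603/15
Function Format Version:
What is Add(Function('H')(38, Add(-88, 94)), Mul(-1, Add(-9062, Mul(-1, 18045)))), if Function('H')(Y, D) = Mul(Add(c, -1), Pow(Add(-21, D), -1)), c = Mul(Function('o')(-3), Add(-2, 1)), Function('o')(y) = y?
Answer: Rational(406603, 15) ≈ 27107.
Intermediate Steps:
c = 3 (c = Mul(-3, Add(-2, 1)) = Mul(-3, -1) = 3)
Function('H')(Y, D) = Mul(2, Pow(Add(-21, D), -1)) (Function('H')(Y, D) = Mul(Add(3, -1), Pow(Add(-21, D), -1)) = Mul(2, Pow(Add(-21, D), -1)))
Add(Function('H')(38, Add(-88, 94)), Mul(-1, Add(-9062, Mul(-1, 18045)))) = Add(Mul(2, Pow(Add(-21, Add(-88, 94)), -1)), Mul(-1, Add(-9062, Mul(-1, 18045)))) = Add(Mul(2, Pow(Add(-21, 6), -1)), Mul(-1, Add(-9062, -18045))) = Add(Mul(2, Pow(-15, -1)), Mul(-1, -27107)) = Add(Mul(2, Rational(-1, 15)), 27107) = Add(Rational(-2, 15), 27107) = Rational(406603, 15)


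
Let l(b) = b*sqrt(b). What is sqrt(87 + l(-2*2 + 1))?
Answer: sqrt(87 - 3*I*sqrt(3)) ≈ 9.3315 - 0.27842*I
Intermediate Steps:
l(b) = b**(3/2)
sqrt(87 + l(-2*2 + 1)) = sqrt(87 + (-2*2 + 1)**(3/2)) = sqrt(87 + (-4 + 1)**(3/2)) = sqrt(87 + (-3)**(3/2)) = sqrt(87 - 3*I*sqrt(3))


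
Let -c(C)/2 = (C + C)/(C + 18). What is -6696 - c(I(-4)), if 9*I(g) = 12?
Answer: -194176/29 ≈ -6695.7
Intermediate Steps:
I(g) = 4/3 (I(g) = (1/9)*12 = 4/3)
c(C) = -4*C/(18 + C) (c(C) = -2*(C + C)/(C + 18) = -2*2*C/(18 + C) = -4*C/(18 + C))
-6696 - c(I(-4)) = -6696 - (-4)*4/(3*(18 + 4/3)) = -6696 - (-4)*4/(3*58/3) = -6696 - (-4)*4*3/(3*58) = -6696 - 1*(-8/29) = -6696 + 8/29 = -194176/29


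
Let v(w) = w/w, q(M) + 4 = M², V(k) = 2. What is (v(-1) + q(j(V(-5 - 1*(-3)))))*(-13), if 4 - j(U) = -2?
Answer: -429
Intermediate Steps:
j(U) = 6 (j(U) = 4 - 1*(-2) = 4 + 2 = 6)
q(M) = -4 + M²
v(w) = 1
(v(-1) + q(j(V(-5 - 1*(-3)))))*(-13) = (1 + (-4 + 6²))*(-13) = (1 + (-4 + 36))*(-13) = (1 + 32)*(-13) = 33*(-13) = -429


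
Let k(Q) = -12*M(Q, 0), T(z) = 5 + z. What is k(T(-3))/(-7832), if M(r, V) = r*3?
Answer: 9/979 ≈ 0.0091930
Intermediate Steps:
M(r, V) = 3*r
k(Q) = -36*Q
k(T(-3))/(-7832) = -36*(5 - 3)/(-7832) = -36*2*(-1/7832) = -72*(-1/7832) = 9/979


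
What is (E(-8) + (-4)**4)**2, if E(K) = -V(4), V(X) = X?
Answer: 63504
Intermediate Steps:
E(K) = -4 (E(K) = -1*4 = -4)
(E(-8) + (-4)**4)**2 = (-4 + (-4)**4)**2 = (-4 + 256)**2 = 252**2 = 63504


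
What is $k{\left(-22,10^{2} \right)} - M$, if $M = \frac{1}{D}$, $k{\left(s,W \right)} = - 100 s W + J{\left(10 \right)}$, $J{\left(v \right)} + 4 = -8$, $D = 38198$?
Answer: $\frac{8403101623}{38198} \approx 2.1999 \cdot 10^{5}$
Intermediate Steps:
$J{\left(v \right)} = -12$ ($J{\left(v \right)} = -4 - 8 = -12$)
$k{\left(s,W \right)} = -12 - 100 W s$ ($k{\left(s,W \right)} = - 100 s W - 12 = - 100 W s - 12 = -12 - 100 W s$)
$M = \frac{1}{38198} \approx 2.6179 \cdot 10^{-5}$
$k{\left(-22,10^{2} \right)} - M = \left(-12 - 100 \cdot 10^{2} \left(-22\right)\right) - \frac{1}{38198} = \left(-12 - 10000 \left(-22\right)\right) - \frac{1}{38198} = \left(-12 + 220000\right) - \frac{1}{38198} = 219988 - \frac{1}{38198} = \frac{8403101623}{38198}$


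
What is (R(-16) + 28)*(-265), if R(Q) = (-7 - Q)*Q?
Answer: 30740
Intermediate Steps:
R(Q) = Q*(-7 - Q)
(R(-16) + 28)*(-265) = (-1*(-16)*(7 - 16) + 28)*(-265) = (-1*(-16)*(-9) + 28)*(-265) = (-144 + 28)*(-265) = -116*(-265) = 30740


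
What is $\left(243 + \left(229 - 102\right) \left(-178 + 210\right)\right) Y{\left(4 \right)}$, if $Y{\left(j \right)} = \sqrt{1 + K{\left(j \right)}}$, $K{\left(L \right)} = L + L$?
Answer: $12921$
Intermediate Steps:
$K{\left(L \right)} = 2 L$
$Y{\left(j \right)} = \sqrt{1 + 2 j}$
$\left(243 + \left(229 - 102\right) \left(-178 + 210\right)\right) Y{\left(4 \right)} = \left(243 + \left(229 - 102\right) \left(-178 + 210\right)\right) \sqrt{1 + 2 \cdot 4} = \left(243 + 127 \cdot 32\right) \sqrt{1 + 8} = \left(243 + 4064\right) \sqrt{9} = 4307 \cdot 3 = 12921$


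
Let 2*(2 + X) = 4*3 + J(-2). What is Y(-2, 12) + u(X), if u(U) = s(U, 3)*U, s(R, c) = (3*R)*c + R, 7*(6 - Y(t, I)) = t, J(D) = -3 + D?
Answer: 403/14 ≈ 28.786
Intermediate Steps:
Y(t, I) = 6 - t/7
X = 3/2 (X = -2 + (4*3 + (-3 - 2))/2 = -2 + (12 - 5)/2 = -2 + (1/2)*7 = -2 + 7/2 = 3/2 ≈ 1.5000)
s(R, c) = R + 3*R*c (s(R, c) = 3*R*c + R = R + 3*R*c)
u(U) = 10*U**2 (u(U) = (U*(1 + 3*3))*U = (U*(1 + 9))*U = (U*10)*U = (10*U)*U = 10*U**2)
Y(-2, 12) + u(X) = (6 - 1/7*(-2)) + 10*(3/2)**2 = (6 + 2/7) + 10*(9/4) = 44/7 + 45/2 = 403/14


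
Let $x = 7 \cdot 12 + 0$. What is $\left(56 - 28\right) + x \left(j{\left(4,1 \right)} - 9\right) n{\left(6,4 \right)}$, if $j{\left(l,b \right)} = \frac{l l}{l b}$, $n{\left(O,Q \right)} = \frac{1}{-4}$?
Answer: $133$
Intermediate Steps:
$n{\left(O,Q \right)} = - \frac{1}{4}$
$x = 84$ ($x = 84 + 0 = 84$)
$j{\left(l,b \right)} = \frac{l}{b}$ ($j{\left(l,b \right)} = \frac{l^{2}}{b l} = l^{2} \frac{1}{b l} = \frac{l}{b}$)
$\left(56 - 28\right) + x \left(j{\left(4,1 \right)} - 9\right) n{\left(6,4 \right)} = \left(56 - 28\right) + 84 \left(\frac{4}{1} - 9\right) \left(- \frac{1}{4}\right) = \left(56 - 28\right) + 84 \left(4 \cdot 1 - 9\right) \left(- \frac{1}{4}\right) = 28 + 84 \left(4 - 9\right) \left(- \frac{1}{4}\right) = 28 + 84 \left(\left(-5\right) \left(- \frac{1}{4}\right)\right) = 28 + 84 \cdot \frac{5}{4} = 28 + 105 = 133$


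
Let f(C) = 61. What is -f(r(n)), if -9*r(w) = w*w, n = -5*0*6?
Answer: -61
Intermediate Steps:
n = 0 (n = 0*6 = 0)
r(w) = -w²/9 (r(w) = -w*w/9 = -w²/9)
-f(r(n)) = -1*61 = -61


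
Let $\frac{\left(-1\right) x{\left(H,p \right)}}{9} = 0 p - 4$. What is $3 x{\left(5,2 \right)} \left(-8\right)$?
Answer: $-864$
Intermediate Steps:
$x{\left(H,p \right)} = 36$ ($x{\left(H,p \right)} = - 9 \left(0 p - 4\right) = - 9 \left(0 - 4\right) = \left(-9\right) \left(-4\right) = 36$)
$3 x{\left(5,2 \right)} \left(-8\right) = 3 \cdot 36 \left(-8\right) = 108 \left(-8\right) = -864$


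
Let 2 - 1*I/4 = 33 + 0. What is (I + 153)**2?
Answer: 841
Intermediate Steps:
I = -124 (I = 8 - 4*(33 + 0) = 8 - 4*33 = 8 - 132 = -124)
(I + 153)**2 = (-124 + 153)**2 = 29**2 = 841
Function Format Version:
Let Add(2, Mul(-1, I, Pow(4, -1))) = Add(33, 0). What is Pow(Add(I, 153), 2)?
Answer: 841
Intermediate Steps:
I = -124 (I = Add(8, Mul(-4, Add(33, 0))) = Add(8, Mul(-4, 33)) = Add(8, -132) = -124)
Pow(Add(I, 153), 2) = Pow(Add(-124, 153), 2) = Pow(29, 2) = 841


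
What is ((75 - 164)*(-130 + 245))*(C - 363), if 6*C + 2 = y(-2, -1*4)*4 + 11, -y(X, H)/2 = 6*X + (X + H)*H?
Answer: 7727425/2 ≈ 3.8637e+6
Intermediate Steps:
y(X, H) = -12*X - 2*H*(H + X) (y(X, H) = -2*(6*X + (X + H)*H) = -2*(6*X + (H + X)*H) = -2*(6*X + H*(H + X)) = -12*X - 2*H*(H + X))
C = -29/2 (C = -1/3 + ((-12*(-2) - 2*(-1*4)**2 - 2*(-1*4)*(-2))*4 + 11)/6 = -1/3 + ((24 - 2*(-4)**2 - 2*(-4)*(-2))*4 + 11)/6 = -1/3 + ((24 - 2*16 - 16)*4 + 11)/6 = -1/3 + ((24 - 32 - 16)*4 + 11)/6 = -1/3 + (-24*4 + 11)/6 = -1/3 + (-96 + 11)/6 = -1/3 + (1/6)*(-85) = -1/3 - 85/6 = -29/2 ≈ -14.500)
((75 - 164)*(-130 + 245))*(C - 363) = ((75 - 164)*(-130 + 245))*(-29/2 - 363) = -89*115*(-755/2) = -10235*(-755/2) = 7727425/2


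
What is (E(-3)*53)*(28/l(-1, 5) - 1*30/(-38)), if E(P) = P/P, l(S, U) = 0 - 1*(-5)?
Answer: 32171/95 ≈ 338.64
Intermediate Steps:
l(S, U) = 5 (l(S, U) = 0 + 5 = 5)
E(P) = 1
(E(-3)*53)*(28/l(-1, 5) - 1*30/(-38)) = (1*53)*(28/5 - 1*30/(-38)) = 53*(28*(⅕) - 30*(-1/38)) = 53*(28/5 + 15/19) = 53*(607/95) = 32171/95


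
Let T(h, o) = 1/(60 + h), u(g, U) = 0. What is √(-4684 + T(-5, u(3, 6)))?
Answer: I*√14169045/55 ≈ 68.44*I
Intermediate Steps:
√(-4684 + T(-5, u(3, 6))) = √(-4684 + 1/(60 - 5)) = √(-4684 + 1/55) = √(-257619/55) = I*√14169045/55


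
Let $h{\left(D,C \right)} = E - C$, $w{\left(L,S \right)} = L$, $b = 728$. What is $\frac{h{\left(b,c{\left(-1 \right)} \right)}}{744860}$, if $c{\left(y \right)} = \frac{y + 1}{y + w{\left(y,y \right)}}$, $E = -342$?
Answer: $- \frac{171}{372430} \approx -0.00045915$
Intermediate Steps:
$c{\left(y \right)} = \frac{1 + y}{2 y}$ ($c{\left(y \right)} = \frac{y + 1}{y + y} = \frac{1 + y}{2 y}$)
$h{\left(D,C \right)} = -342 - C$
$\frac{h{\left(b,c{\left(-1 \right)} \right)}}{744860} = \frac{-342 - \frac{1 - 1}{2 \left(-1\right)}}{744860} = \left(-342 - \frac{1}{2} \left(-1\right) 0\right) \frac{1}{744860} = \left(-342 - 0\right) \frac{1}{744860} = \left(-342 + 0\right) \frac{1}{744860} = \left(-342\right) \frac{1}{744860} = - \frac{171}{372430}$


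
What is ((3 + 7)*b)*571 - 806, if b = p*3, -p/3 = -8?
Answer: 410314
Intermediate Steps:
p = 24 (p = -3*(-8) = 24)
b = 72 (b = 24*3 = 72)
((3 + 7)*b)*571 - 806 = ((3 + 7)*72)*571 - 806 = (10*72)*571 - 806 = 720*571 - 806 = 411120 - 806 = 410314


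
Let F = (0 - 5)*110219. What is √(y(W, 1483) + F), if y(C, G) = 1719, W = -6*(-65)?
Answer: 16*I*√2146 ≈ 741.2*I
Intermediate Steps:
W = 390
F = -551095 (F = -5*110219 = -551095)
√(y(W, 1483) + F) = √(1719 - 551095) = √(-549376) = 16*I*√2146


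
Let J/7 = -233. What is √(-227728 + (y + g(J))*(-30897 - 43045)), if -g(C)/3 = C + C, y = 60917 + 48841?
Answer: 4*I*√552471886 ≈ 94019.0*I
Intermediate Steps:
J = -1631 (J = 7*(-233) = -1631)
y = 109758
g(C) = -6*C (g(C) = -3*(C + C) = -6*C)
√(-227728 + (y + g(J))*(-30897 - 43045)) = √(-227728 + (109758 - 6*(-1631))*(-30897 - 43045)) = √(-227728 + (109758 + 9786)*(-73942)) = √(-227728 + 119544*(-73942)) = √(-227728 - 8839322448) = √(-8839550176) = 4*I*√552471886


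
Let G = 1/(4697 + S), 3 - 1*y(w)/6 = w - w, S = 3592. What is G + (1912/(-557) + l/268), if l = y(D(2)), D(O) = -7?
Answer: -2082080717/618674382 ≈ -3.3654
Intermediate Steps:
y(w) = 18 (y(w) = 18 - 6*(w - w) = 18 - 6*0 = 18 + 0 = 18)
l = 18
G = 1/8289 (G = 1/(4697 + 3592) = 1/8289 ≈ 0.00012064)
G + (1912/(-557) + l/268) = 1/8289 + (1912/(-557) + 18/268) = 1/8289 + (1912*(-1/557) + 18*(1/268)) = 1/8289 + (-1912/557 + 9/134) = 1/8289 - 251195/74638 = -2082080717/618674382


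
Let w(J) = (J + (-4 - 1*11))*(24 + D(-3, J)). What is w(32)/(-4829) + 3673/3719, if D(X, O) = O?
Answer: 14196429/17959051 ≈ 0.79049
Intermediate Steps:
w(J) = (-15 + J)*(24 + J) (w(J) = (J + (-4 - 1*11))*(24 + J) = (J + (-4 - 11))*(24 + J) = (J - 15)*(24 + J) = (-15 + J)*(24 + J))
w(32)/(-4829) + 3673/3719 = (-360 + 32² + 9*32)/(-4829) + 3673/3719 = (-360 + 1024 + 288)*(-1/4829) + 3673*(1/3719) = 952*(-1/4829) + 3673/3719 = -952/4829 + 3673/3719 = 14196429/17959051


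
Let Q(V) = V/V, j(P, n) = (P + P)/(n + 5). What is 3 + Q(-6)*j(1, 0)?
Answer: 17/5 ≈ 3.4000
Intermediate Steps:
j(P, n) = 2*P/(5 + n) (j(P, n) = (2*P)/(5 + n) = 2*P/(5 + n))
Q(V) = 1
3 + Q(-6)*j(1, 0) = 3 + 1*(2*1/(5 + 0)) = 3 + 1*(2*1/5) = 3 + 1*(2*1*(⅕)) = 3 + 1*(⅖) = 3 + ⅖ = 17/5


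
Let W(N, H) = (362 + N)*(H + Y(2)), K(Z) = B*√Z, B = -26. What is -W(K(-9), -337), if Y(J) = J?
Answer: 121270 - 26130*I ≈ 1.2127e+5 - 26130.0*I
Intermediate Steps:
K(Z) = -26*√Z
W(N, H) = (2 + H)*(362 + N) (W(N, H) = (362 + N)*(H + 2) = (362 + N)*(2 + H) = (2 + H)*(362 + N))
-W(K(-9), -337) = -(724 + 2*(-78*I) + 362*(-337) - (-8762)*√(-9)) = -(724 + 2*(-78*I) - 121994 - (-8762)*3*I) = -(724 + 2*(-78*I) - 121994 - (-26286)*I) = -(724 - 156*I - 121994 + 26286*I) = -(-121270 + 26130*I) = 121270 - 26130*I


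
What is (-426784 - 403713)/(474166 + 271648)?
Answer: -830497/745814 ≈ -1.1135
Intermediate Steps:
(-426784 - 403713)/(474166 + 271648) = -830497/745814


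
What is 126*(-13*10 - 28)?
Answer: -19908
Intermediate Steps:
126*(-13*10 - 28) = 126*(-130 - 28) = 126*(-158) = -19908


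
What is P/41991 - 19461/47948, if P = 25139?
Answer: 388177921/2013384468 ≈ 0.19280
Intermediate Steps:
P/41991 - 19461/47948 = 25139/41991 - 19461/47948 = 388177921/2013384468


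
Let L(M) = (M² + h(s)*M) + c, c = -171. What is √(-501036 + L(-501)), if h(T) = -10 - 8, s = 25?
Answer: 2*I*√60297 ≈ 491.11*I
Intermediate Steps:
h(T) = -18
L(M) = -171 + M² - 18*M (L(M) = (M² - 18*M) - 171 = -171 + M² - 18*M)
√(-501036 + L(-501)) = √(-501036 + (-171 + (-501)² - 18*(-501))) = √(-501036 + (-171 + 251001 + 9018)) = √(-501036 + 259848) = √(-241188) = 2*I*√60297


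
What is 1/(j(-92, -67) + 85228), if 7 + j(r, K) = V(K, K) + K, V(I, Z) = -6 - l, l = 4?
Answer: 1/85144 ≈ 1.1745e-5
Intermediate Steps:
V(I, Z) = -10 (V(I, Z) = -6 - 1*4 = -6 - 4 = -10)
j(r, K) = -17 + K (j(r, K) = -7 + (-10 + K) = -17 + K)
1/(j(-92, -67) + 85228) = 1/((-17 - 67) + 85228) = 1/(-84 + 85228) = 1/85144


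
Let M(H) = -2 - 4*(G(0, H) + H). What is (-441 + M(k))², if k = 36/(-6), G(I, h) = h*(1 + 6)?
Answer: 63001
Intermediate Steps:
G(I, h) = 7*h (G(I, h) = h*7 = 7*h)
k = -6 (k = 36*(-⅙) = -6)
M(H) = -2 - 32*H (M(H) = -2 - 4*(7*H + H) = -2 - 4*8*H = -2 - 32*H)
(-441 + M(k))² = (-441 + (-2 - 32*(-6)))² = (-441 + (-2 + 192))² = (-441 + 190)² = (-251)² = 63001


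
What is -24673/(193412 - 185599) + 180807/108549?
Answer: -421861462/282697779 ≈ -1.4923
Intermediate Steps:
-24673/(193412 - 185599) + 180807/108549 = -24673/7813 + 180807*(1/108549) = -24673*1/7813 + 60269/36183 = -24673/7813 + 60269/36183 = -421861462/282697779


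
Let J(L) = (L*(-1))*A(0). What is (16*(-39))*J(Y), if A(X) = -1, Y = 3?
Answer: -1872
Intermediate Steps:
J(L) = L (J(L) = (L*(-1))*(-1) = -L*(-1) = L)
(16*(-39))*J(Y) = (16*(-39))*3 = -624*3 = -1872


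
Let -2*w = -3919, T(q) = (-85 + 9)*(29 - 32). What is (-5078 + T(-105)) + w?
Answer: -5781/2 ≈ -2890.5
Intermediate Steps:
T(q) = 228 (T(q) = -76*(-3) = 228)
w = 3919/2 (w = -½*(-3919) = 3919/2 ≈ 1959.5)
(-5078 + T(-105)) + w = (-5078 + 228) + 3919/2 = -4850 + 3919/2 = -5781/2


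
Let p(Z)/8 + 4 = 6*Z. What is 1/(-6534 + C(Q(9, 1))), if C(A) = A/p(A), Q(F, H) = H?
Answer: -16/104543 ≈ -0.00015305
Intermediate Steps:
p(Z) = -32 + 48*Z (p(Z) = -32 + 8*(6*Z) = -32 + 48*Z)
C(A) = A/(-32 + 48*A)
1/(-6534 + C(Q(9, 1))) = 1/(-6534 + (1/16)*1/(-2 + 3*1)) = 1/(-6534 + (1/16)*1/(-2 + 3)) = 1/(-6534 + (1/16)*1/1) = 1/(-6534 + (1/16)*1*1) = 1/(-6534 + 1/16) = 1/(-104543/16) = -16/104543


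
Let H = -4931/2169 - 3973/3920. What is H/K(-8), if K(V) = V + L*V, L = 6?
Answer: 27946957/476138880 ≈ 0.058695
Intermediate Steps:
K(V) = 7*V (K(V) = V + 6*V = 7*V)
H = -27946957/8502480 (H = -4931*1/2169 - 3973*1/3920 = -4931/2169 - 3973/3920 = -27946957/8502480 ≈ -3.2869)
H/K(-8) = -27946957/(8502480*(7*(-8))) = -27946957/8502480/(-56) = -27946957/8502480*(-1/56) = 27946957/476138880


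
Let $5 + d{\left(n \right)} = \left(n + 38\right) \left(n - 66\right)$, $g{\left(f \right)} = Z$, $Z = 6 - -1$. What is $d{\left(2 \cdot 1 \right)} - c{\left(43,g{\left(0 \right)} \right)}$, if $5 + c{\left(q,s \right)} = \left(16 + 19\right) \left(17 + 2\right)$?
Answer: $-3225$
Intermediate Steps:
$Z = 7$ ($Z = 6 + 1 = 7$)
$g{\left(f \right)} = 7$
$c{\left(q,s \right)} = 660$ ($c{\left(q,s \right)} = -5 + \left(16 + 19\right) \left(17 + 2\right) = -5 + 35 \cdot 19 = -5 + 665 = 660$)
$d{\left(n \right)} = -5 + \left(-66 + n\right) \left(38 + n\right)$ ($d{\left(n \right)} = -5 + \left(n + 38\right) \left(n - 66\right) = -5 + \left(38 + n\right) \left(-66 + n\right) = -5 + \left(-66 + n\right) \left(38 + n\right)$)
$d{\left(2 \cdot 1 \right)} - c{\left(43,g{\left(0 \right)} \right)} = \left(-2513 + \left(2 \cdot 1\right)^{2} - 28 \cdot 2 \cdot 1\right) - 660 = \left(-2513 + 2^{2} - 56\right) - 660 = \left(-2513 + 4 - 56\right) - 660 = -2565 - 660 = -3225$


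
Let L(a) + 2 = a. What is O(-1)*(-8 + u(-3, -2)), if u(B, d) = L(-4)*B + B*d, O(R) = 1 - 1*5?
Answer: -64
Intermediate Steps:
L(a) = -2 + a
O(R) = -4 (O(R) = 1 - 5 = -4)
u(B, d) = -6*B + B*d (u(B, d) = (-2 - 4)*B + B*d = -6*B + B*d)
O(-1)*(-8 + u(-3, -2)) = -4*(-8 - 3*(-6 - 2)) = -4*(-8 - 3*(-8)) = -4*(-8 + 24) = -4*16 = -64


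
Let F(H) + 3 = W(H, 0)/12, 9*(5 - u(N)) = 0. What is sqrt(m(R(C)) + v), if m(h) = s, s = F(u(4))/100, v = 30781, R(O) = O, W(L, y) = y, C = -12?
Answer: sqrt(3078097)/10 ≈ 175.45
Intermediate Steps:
u(N) = 5 (u(N) = 5 - 1/9*0 = 5 + 0 = 5)
F(H) = -3 (F(H) = -3 + 0/12 = -3 + 0*(1/12) = -3 + 0 = -3)
s = -3/100 ≈ -0.030000
m(h) = -3/100
sqrt(m(R(C)) + v) = sqrt(-3/100 + 30781) = sqrt(3078097/100) = sqrt(3078097)/10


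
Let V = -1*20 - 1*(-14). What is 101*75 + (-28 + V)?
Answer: 7541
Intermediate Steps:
V = -6 (V = -20 + 14 = -6)
101*75 + (-28 + V) = 101*75 + (-28 - 6) = 7575 - 34 = 7541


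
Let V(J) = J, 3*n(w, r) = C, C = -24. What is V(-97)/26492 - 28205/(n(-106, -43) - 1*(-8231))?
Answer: -748004491/217843716 ≈ -3.4337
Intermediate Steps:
n(w, r) = -8 (n(w, r) = (⅓)*(-24) = -8)
V(-97)/26492 - 28205/(n(-106, -43) - 1*(-8231)) = -97/26492 - 28205/(-8 - 1*(-8231)) = -97*1/26492 - 28205/(-8 + 8231) = -97/26492 - 28205/8223 = -748004491/217843716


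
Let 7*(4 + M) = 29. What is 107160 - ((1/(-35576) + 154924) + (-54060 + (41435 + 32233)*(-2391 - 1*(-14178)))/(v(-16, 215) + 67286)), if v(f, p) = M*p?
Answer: -1016943637375663/16764015992 ≈ -60662.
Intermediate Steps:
M = 1/7 (M = -4 + (1/7)*29 = -4 + 29/7 = 1/7 ≈ 0.14286)
v(f, p) = p/7
107160 - ((1/(-35576) + 154924) + (-54060 + (41435 + 32233)*(-2391 - 1*(-14178)))/(v(-16, 215) + 67286)) = 107160 - ((1/(-35576) + 154924) + (-54060 + (41435 + 32233)*(-2391 - 1*(-14178)))/((1/7)*215 + 67286)) = 107160 - ((-1/35576 + 154924) + (-54060 + 73668*(-2391 + 14178))/(215/7 + 67286)) = 107160 - (5511576223/35576 + (-54060 + 73668*11787)/(471217/7)) = 107160 - (5511576223/35576 + (-54060 + 868324716)*(7/471217)) = 107160 - (5511576223/35576 + 868270656*(7/471217)) = 107160 - (5511576223/35576 + 6077894592/471217) = 107160 - 1*2813375591078383/16764015992 = 107160 - 2813375591078383/16764015992 = -1016943637375663/16764015992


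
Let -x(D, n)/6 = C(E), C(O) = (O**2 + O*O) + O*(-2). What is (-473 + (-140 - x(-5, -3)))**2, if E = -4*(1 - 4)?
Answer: 942841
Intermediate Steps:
E = 12 (E = -4*(-3) = 12)
C(O) = -2*O + 2*O**2 (C(O) = (O**2 + O**2) - 2*O = 2*O**2 - 2*O = -2*O + 2*O**2)
x(D, n) = -1584 (x(D, n) = -12*12*(-1 + 12) = -12*12*11 = -6*264 = -1584)
(-473 + (-140 - x(-5, -3)))**2 = (-473 + (-140 - 1*(-1584)))**2 = (-473 + (-140 + 1584))**2 = (-473 + 1444)**2 = 971**2 = 942841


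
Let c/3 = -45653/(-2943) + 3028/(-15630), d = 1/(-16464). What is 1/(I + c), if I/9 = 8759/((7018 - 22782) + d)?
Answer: 663251926775985/27163694330891087 ≈ 0.024417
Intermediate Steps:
d = -1/16464 ≈ -6.0739e-5
c = 117440831/2555505 (c = 3*(-45653/(-2943) + 3028/(-15630)) = 3*(-45653*(-1/2943) + 3028*(-1/15630)) = 3*(45653/2943 - 1514/7815) = 3*(117440831/7666515) = 117440831/2555505 ≈ 45.956)
I = -1297873584/259538497 (I = 9*(8759/((7018 - 22782) - 1/16464)) = 9*(8759/(-15764 - 1/16464)) = 9*(8759/(-259538497/16464)) = 9*(8759*(-16464/259538497)) = 9*(-144208176/259538497) = -1297873584/259538497 ≈ -5.0007)
1/(I + c) = 1/(-1297873584/259538497 + 117440831/2555505) = 1/(27163694330891087/663251926775985) = 663251926775985/27163694330891087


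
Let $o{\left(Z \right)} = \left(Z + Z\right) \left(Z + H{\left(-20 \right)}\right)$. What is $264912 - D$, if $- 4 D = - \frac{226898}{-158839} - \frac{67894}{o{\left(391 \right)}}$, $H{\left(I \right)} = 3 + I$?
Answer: $\frac{24613173716515847}{92910649304} \approx 2.6491 \cdot 10^{5}$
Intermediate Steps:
$o{\left(Z \right)} = 2 Z \left(-17 + Z\right)$ ($o{\left(Z \right)} = \left(Z + Z\right) \left(Z + \left(3 - 20\right)\right) = 2 Z \left(Z - 17\right) = 2 Z \left(-17 + Z\right)$)
$D = - \frac{27788094599}{92910649304}$ ($D = - \frac{- \frac{226898}{-158839} - \frac{67894}{2 \cdot 391 \left(-17 + 391\right)}}{4} = - \frac{\left(-226898\right) \left(- \frac{1}{158839}\right) - \frac{67894}{2 \cdot 391 \cdot 374}}{4} = - \frac{\frac{226898}{158839} - \frac{67894}{292468}}{4} = - \frac{\frac{226898}{158839} - \frac{33947}{146234}}{4} = \left(- \frac{1}{4}\right) \frac{27788094599}{23227662326} = - \frac{27788094599}{92910649304} \approx -0.29908$)
$264912 - D = 264912 - - \frac{27788094599}{92910649304} = 264912 + \frac{27788094599}{92910649304} = \frac{24613173716515847}{92910649304}$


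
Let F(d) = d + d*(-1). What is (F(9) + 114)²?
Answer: 12996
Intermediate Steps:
F(d) = 0 (F(d) = d - d = 0)
(F(9) + 114)² = (0 + 114)² = 114² = 12996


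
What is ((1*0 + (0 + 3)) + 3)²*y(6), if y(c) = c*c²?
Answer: 7776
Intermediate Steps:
y(c) = c³
((1*0 + (0 + 3)) + 3)²*y(6) = ((1*0 + (0 + 3)) + 3)²*6³ = ((0 + 3) + 3)²*216 = (3 + 3)²*216 = 6²*216 = 36*216 = 7776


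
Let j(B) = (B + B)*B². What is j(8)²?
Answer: 1048576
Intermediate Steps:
j(B) = 2*B³ (j(B) = (2*B)*B² = 2*B³)
j(8)² = (2*8³)² = (2*512)² = 1024² = 1048576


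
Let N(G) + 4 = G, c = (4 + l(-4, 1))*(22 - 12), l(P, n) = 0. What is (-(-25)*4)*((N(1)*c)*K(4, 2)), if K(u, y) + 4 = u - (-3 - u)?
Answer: -84000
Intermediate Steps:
K(u, y) = -1 + 2*u (K(u, y) = -4 + (u - (-3 - u)) = -4 + (u + (3 + u)) = -4 + (3 + 2*u) = -1 + 2*u)
c = 40 (c = (4 + 0)*(22 - 12) = 4*10 = 40)
N(G) = -4 + G
(-(-25)*4)*((N(1)*c)*K(4, 2)) = (-(-25)*4)*(((-4 + 1)*40)*(-1 + 2*4)) = (-5*(-20))*((-3*40)*(-1 + 8)) = 100*(-120*7) = 100*(-840) = -84000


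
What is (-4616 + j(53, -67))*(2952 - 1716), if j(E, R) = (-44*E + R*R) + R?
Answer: -3122136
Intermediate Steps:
j(E, R) = R + R² - 44*E (j(E, R) = (-44*E + R²) + R = (R² - 44*E) + R = R + R² - 44*E)
(-4616 + j(53, -67))*(2952 - 1716) = (-4616 + (-67 + (-67)² - 44*53))*(2952 - 1716) = (-4616 + (-67 + 4489 - 2332))*1236 = (-4616 + 2090)*1236 = -2526*1236 = -3122136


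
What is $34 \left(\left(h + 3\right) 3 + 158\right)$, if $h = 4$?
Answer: $6086$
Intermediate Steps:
$34 \left(\left(h + 3\right) 3 + 158\right) = 34 \left(\left(4 + 3\right) 3 + 158\right) = 34 \left(7 \cdot 3 + 158\right) = 34 \left(21 + 158\right) = 34 \cdot 179 = 6086$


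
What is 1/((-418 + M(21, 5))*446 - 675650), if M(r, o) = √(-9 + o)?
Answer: -431039/371589636874 - 223*I/185794818437 ≈ -1.16e-6 - 1.2002e-9*I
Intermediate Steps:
1/((-418 + M(21, 5))*446 - 675650) = 1/((-418 + √(-9 + 5))*446 - 675650) = 1/((-418 + √(-4))*446 - 675650) = 1/((-418 + 2*I)*446 - 675650) = 1/((-186428 + 892*I) - 675650) = 1/(-862078 + 892*I) = (-862078 - 892*I)/743179273748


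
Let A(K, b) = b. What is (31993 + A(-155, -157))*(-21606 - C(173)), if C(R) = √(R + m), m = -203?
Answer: -687848616 - 31836*I*√30 ≈ -6.8785e+8 - 1.7437e+5*I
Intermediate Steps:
C(R) = √(-203 + R) (C(R) = √(R - 203) = √(-203 + R))
(31993 + A(-155, -157))*(-21606 - C(173)) = (31993 - 157)*(-21606 - √(-203 + 173)) = 31836*(-21606 - √(-30)) = 31836*(-21606 - I*√30) = -687848616 - 31836*I*√30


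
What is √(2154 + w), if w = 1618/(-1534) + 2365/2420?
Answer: √613290398149/16874 ≈ 46.410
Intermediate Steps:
w = -2615/33748 (w = 1618*(-1/1534) + 2365*(1/2420) = -809/767 + 43/44 = -2615/33748 ≈ -0.077486)
√(2154 + w) = √(2154 - 2615/33748) = √(72690577/33748) = √613290398149/16874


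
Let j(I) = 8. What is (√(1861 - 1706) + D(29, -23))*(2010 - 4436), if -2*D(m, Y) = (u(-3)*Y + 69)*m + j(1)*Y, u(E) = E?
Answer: 4631234 - 2426*√155 ≈ 4.6010e+6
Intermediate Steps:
D(m, Y) = -4*Y - m*(69 - 3*Y)/2 (D(m, Y) = -((-3*Y + 69)*m + 8*Y)/2 = -((69 - 3*Y)*m + 8*Y)/2 = -(m*(69 - 3*Y) + 8*Y)/2 = -(8*Y + m*(69 - 3*Y))/2 = -4*Y - m*(69 - 3*Y)/2)
(√(1861 - 1706) + D(29, -23))*(2010 - 4436) = (√(1861 - 1706) + (-4*(-23) - 69/2*29 + (3/2)*(-23)*29))*(2010 - 4436) = (√155 + (92 - 2001/2 - 2001/2))*(-2426) = (√155 - 1909)*(-2426) = (-1909 + √155)*(-2426) = 4631234 - 2426*√155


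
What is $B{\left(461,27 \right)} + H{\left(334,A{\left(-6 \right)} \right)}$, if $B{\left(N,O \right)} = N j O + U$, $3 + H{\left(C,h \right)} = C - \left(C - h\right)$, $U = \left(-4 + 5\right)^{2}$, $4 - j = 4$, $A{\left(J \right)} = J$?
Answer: $-8$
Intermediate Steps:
$j = 0$ ($j = 4 - 4 = 0$)
$U = 1$ ($U = 1^{2} = 1$)
$H{\left(C,h \right)} = -3 + h$ ($H{\left(C,h \right)} = -3 + \left(C - \left(C - h\right)\right) = -3 + h$)
$B{\left(N,O \right)} = 1$ ($B{\left(N,O \right)} = N 0 O + 1 = 0 O + 1 = 0 + 1 = 1$)
$B{\left(461,27 \right)} + H{\left(334,A{\left(-6 \right)} \right)} = 1 - 9 = -8$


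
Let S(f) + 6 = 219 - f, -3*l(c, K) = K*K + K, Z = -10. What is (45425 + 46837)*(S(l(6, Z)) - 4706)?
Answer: -411765306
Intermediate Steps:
l(c, K) = -K/3 - K²/3 (l(c, K) = -(K*K + K)/3 = -(K² + K)/3 = -(K + K²)/3 = -K/3 - K²/3)
S(f) = 213 - f (S(f) = -6 + (219 - f) = 213 - f)
(45425 + 46837)*(S(l(6, Z)) - 4706) = (45425 + 46837)*((213 - (-1)*(-10)*(1 - 10)/3) - 4706) = 92262*((213 - (-1)*(-10)*(-9)/3) - 4706) = 92262*((213 - 1*(-30)) - 4706) = 92262*((213 + 30) - 4706) = 92262*(243 - 4706) = 92262*(-4463) = -411765306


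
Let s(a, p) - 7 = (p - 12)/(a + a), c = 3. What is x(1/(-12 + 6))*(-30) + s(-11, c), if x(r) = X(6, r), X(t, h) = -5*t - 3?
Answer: 21943/22 ≈ 997.41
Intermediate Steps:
X(t, h) = -3 - 5*t
s(a, p) = 7 + (-12 + p)/(2*a) (s(a, p) = 7 + (p - 12)/(a + a) = 7 + (-12 + p)/((2*a)) = 7 + (-12 + p)*(1/(2*a)) = 7 + (-12 + p)/(2*a))
x(r) = -33 (x(r) = -3 - 5*6 = -3 - 30 = -33)
x(1/(-12 + 6))*(-30) + s(-11, c) = -33*(-30) + (½)*(-12 + 3 + 14*(-11))/(-11) = 990 + (½)*(-1/11)*(-12 + 3 - 154) = 990 + (½)*(-1/11)*(-163) = 990 + 163/22 = 21943/22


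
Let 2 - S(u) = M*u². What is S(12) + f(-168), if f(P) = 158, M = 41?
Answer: -5744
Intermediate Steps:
S(u) = 2 - 41*u²
S(12) + f(-168) = (2 - 41*12²) + 158 = (2 - 41*144) + 158 = (2 - 5904) + 158 = -5902 + 158 = -5744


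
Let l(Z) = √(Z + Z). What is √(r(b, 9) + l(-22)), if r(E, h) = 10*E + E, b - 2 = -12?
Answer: √(-110 + 2*I*√11) ≈ 0.31608 + 10.493*I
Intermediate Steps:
l(Z) = √2*√Z (l(Z) = √(2*Z) = √2*√Z)
b = -10 (b = 2 - 12 = -10)
r(E, h) = 11*E
√(r(b, 9) + l(-22)) = √(11*(-10) + √2*√(-22)) = √(-110 + √2*(I*√22)) = √(-110 + 2*I*√11)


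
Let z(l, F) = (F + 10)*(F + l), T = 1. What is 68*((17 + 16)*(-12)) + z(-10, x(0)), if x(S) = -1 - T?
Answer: -27024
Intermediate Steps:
x(S) = -2 (x(S) = -1 - 1*1 = -1 - 1 = -2)
z(l, F) = (10 + F)*(F + l)
68*((17 + 16)*(-12)) + z(-10, x(0)) = 68*((17 + 16)*(-12)) + ((-2)² + 10*(-2) + 10*(-10) - 2*(-10)) = 68*(33*(-12)) + (4 - 20 - 100 + 20) = 68*(-396) - 96 = -26928 - 96 = -27024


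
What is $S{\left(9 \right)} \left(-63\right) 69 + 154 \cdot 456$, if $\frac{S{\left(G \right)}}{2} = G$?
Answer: $-8022$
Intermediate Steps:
$S{\left(G \right)} = 2 G$
$S{\left(9 \right)} \left(-63\right) 69 + 154 \cdot 456 = 2 \cdot 9 \left(-63\right) 69 + 154 \cdot 456 = 18 \left(-63\right) 69 + 70224 = \left(-1134\right) 69 + 70224 = -78246 + 70224 = -8022$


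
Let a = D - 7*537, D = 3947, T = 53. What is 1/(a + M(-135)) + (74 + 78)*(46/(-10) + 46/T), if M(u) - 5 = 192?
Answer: -11575203/20405 ≈ -567.27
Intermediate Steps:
M(u) = 197 (M(u) = 5 + 192 = 197)
a = 188 (a = 3947 - 7*537 = 3947 - 3759 = 188)
1/(a + M(-135)) + (74 + 78)*(46/(-10) + 46/T) = 1/(188 + 197) + (74 + 78)*(46/(-10) + 46/53) = 1/385 + 152*(46*(-⅒) + 46*(1/53)) = 1/385 + 152*(-23/5 + 46/53) = 1/385 + 152*(-989/265) = 1/385 - 150328/265 = -11575203/20405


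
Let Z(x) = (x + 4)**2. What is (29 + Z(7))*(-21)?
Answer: -3150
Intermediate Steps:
Z(x) = (4 + x)**2
(29 + Z(7))*(-21) = (29 + (4 + 7)**2)*(-21) = (29 + 11**2)*(-21) = (29 + 121)*(-21) = 150*(-21) = -3150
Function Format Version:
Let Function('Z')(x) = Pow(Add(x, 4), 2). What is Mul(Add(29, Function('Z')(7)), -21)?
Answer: -3150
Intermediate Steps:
Function('Z')(x) = Pow(Add(4, x), 2)
Mul(Add(29, Function('Z')(7)), -21) = Mul(Add(29, Pow(Add(4, 7), 2)), -21) = Mul(Add(29, Pow(11, 2)), -21) = Mul(Add(29, 121), -21) = Mul(150, -21) = -3150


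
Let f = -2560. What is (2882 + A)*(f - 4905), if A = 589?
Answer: -25911015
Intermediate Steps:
(2882 + A)*(f - 4905) = (2882 + 589)*(-2560 - 4905) = 3471*(-7465) = -25911015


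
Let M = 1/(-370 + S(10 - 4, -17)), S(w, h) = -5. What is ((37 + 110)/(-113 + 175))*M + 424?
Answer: 3285951/7750 ≈ 423.99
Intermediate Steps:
M = -1/375 (M = 1/(-370 - 5) = 1/(-375) = -1/375 ≈ -0.0026667)
((37 + 110)/(-113 + 175))*M + 424 = ((37 + 110)/(-113 + 175))*(-1/375) + 424 = (147/62)*(-1/375) + 424 = -49/7750 + 424 = 3285951/7750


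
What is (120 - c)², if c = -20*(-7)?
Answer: 400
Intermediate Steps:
c = 140
(120 - c)² = (120 - 1*140)² = (120 - 140)² = (-20)² = 400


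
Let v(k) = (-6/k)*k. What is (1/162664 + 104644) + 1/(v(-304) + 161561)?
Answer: 2749958775947099/26279182520 ≈ 1.0464e+5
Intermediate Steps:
v(k) = -6
(1/162664 + 104644) + 1/(v(-304) + 161561) = (1/162664 + 104644) + 1/(-6 + 161561) = (1/162664 + 104644) + 1/161555 = 17021811617/162664 + 1/161555 = 2749958775947099/26279182520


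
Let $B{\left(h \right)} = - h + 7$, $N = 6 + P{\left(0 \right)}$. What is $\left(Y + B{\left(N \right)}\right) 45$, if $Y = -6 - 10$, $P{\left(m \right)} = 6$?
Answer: $-945$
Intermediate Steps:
$Y = -16$ ($Y = -6 - 10 = -16$)
$N = 12$ ($N = 6 + 6 = 12$)
$B{\left(h \right)} = 7 - h$
$\left(Y + B{\left(N \right)}\right) 45 = \left(-16 + \left(7 - 12\right)\right) 45 = \left(-16 - 5\right) 45 = \left(-21\right) 45 = -945$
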